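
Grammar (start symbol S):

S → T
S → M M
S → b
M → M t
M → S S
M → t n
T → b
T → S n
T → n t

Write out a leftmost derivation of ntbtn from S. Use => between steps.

S => MM   [S → M M]
MM => SSM   [M → S S]
SSM => TSM   [S → T]
TSM => ntSM   [T → n t]
ntSM => ntbM   [S → b]
ntbM => ntbtn   [M → t n]

S => MM => SSM => TSM => ntSM => ntbM => ntbtn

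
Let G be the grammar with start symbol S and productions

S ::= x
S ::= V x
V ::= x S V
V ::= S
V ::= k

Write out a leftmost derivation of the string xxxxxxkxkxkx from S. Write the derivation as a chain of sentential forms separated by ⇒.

S⇒Vx⇒xSVx⇒xVxVx⇒xxSVxVx⇒xxxVxVx⇒xxxxSVxVx⇒xxxxVxVxVx⇒xxxxxSVxVxVx⇒xxxxxxVxVxVx⇒xxxxxxkxVxVx⇒xxxxxxkxkxVx⇒xxxxxxkxkxkx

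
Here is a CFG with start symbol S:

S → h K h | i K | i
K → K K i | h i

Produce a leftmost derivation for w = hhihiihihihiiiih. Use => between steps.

S => hKh => hKKih => hKKiKih => hhiKiKih => hhihiiKih => hhihiiKKiih => hhihiihiKiih => hhihiihiKKiiih => hhihiihihiKiiih => hhihiihihihiiiih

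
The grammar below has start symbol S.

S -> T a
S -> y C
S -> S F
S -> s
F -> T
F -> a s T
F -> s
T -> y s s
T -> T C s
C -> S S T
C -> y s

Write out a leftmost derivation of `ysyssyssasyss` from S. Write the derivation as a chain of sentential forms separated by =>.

S => yC   [S -> y C]
yC => ySST   [C -> S S T]
ySST => ysST   [S -> s]
ysST => ysSFT   [S -> S F]
ysSFT => ysTaFT   [S -> T a]
ysTaFT => ysTCsaFT   [T -> T C s]
ysTCsaFT => ysyssCsaFT   [T -> y s s]
ysyssCsaFT => ysyssyssaFT   [C -> y s]
ysyssyssaFT => ysyssyssasT   [F -> s]
ysyssyssasT => ysyssyssasyss   [T -> y s s]

S=>yC=>ySST=>ysST=>ysSFT=>ysTaFT=>ysTCsaFT=>ysyssCsaFT=>ysyssyssaFT=>ysyssyssasT=>ysyssyssasyss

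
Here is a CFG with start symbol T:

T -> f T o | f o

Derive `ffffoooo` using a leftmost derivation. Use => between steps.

T => fTo   [T -> f T o]
fTo => ffToo   [T -> f T o]
ffToo => fffTooo   [T -> f T o]
fffTooo => ffffoooo   [T -> f o]

T => fTo => ffToo => fffTooo => ffffoooo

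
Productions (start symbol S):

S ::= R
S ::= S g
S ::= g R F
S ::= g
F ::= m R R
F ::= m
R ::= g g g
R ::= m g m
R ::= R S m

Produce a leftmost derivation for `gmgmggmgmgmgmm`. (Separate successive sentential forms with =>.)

S=>gRF=>gRSmF=>gRSmSmF=>gRSmSmSmF=>gRSmSmSmSmF=>gmgmSmSmSmSmF=>gmgmSgmSmSmSmF=>gmgmggmSmSmSmF=>gmgmggmgmSmSmF=>gmgmggmgmgmSmF=>gmgmggmgmgmgmF=>gmgmggmgmgmgmm

S => gRF   [S ::= g R F]
gRF => gRSmF   [R ::= R S m]
gRSmF => gRSmSmF   [R ::= R S m]
gRSmSmF => gRSmSmSmF   [R ::= R S m]
gRSmSmSmF => gRSmSmSmSmF   [R ::= R S m]
gRSmSmSmSmF => gmgmSmSmSmSmF   [R ::= m g m]
gmgmSmSmSmSmF => gmgmSgmSmSmSmF   [S ::= S g]
gmgmSgmSmSmSmF => gmgmggmSmSmSmF   [S ::= g]
gmgmggmSmSmSmF => gmgmggmgmSmSmF   [S ::= g]
gmgmggmgmSmSmF => gmgmggmgmgmSmF   [S ::= g]
gmgmggmgmgmSmF => gmgmggmgmgmgmF   [S ::= g]
gmgmggmgmgmgmF => gmgmggmgmgmgmm   [F ::= m]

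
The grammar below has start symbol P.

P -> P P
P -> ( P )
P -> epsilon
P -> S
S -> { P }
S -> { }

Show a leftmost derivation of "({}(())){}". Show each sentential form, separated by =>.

P => PP => (P)P => (PP)P => (SP)P => ({}P)P => ({}PP)P => ({}(P)P)P => ({}((P))P)P => ({}(())P)P => ({}(()))P => ({}(()))S => ({}(())){}

P => PP   [P -> P P]
PP => (P)P   [P -> ( P )]
(P)P => (PP)P   [P -> P P]
(PP)P => (SP)P   [P -> S]
(SP)P => ({}P)P   [S -> { }]
({}P)P => ({}PP)P   [P -> P P]
({}PP)P => ({}(P)P)P   [P -> ( P )]
({}(P)P)P => ({}((P))P)P   [P -> ( P )]
({}((P))P)P => ({}(())P)P   [P -> epsilon]
({}(())P)P => ({}(()))P   [P -> epsilon]
({}(()))P => ({}(()))S   [P -> S]
({}(()))S => ({}(())){}   [S -> { }]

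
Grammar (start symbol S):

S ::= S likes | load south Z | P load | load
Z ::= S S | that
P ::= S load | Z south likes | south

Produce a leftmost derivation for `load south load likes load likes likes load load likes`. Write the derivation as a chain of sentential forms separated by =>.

S => S likes => P load likes => S load load likes => S likes load load likes => load south Z likes load load likes => load south S S likes load load likes => load south S likes S likes load load likes => load south load likes S likes load load likes => load south load likes S likes likes load load likes => load south load likes load likes likes load load likes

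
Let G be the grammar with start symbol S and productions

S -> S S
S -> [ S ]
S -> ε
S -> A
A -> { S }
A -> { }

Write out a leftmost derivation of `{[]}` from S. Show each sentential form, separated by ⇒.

S⇒A⇒{S}⇒{SS}⇒{SSS}⇒{SSSS}⇒{[S]SSS}⇒{[]SSS}⇒{[]SS}⇒{[]S}⇒{[]}

S ⇒ A   [S -> A]
A ⇒ {S}   [A -> { S }]
{S} ⇒ {SS}   [S -> S S]
{SS} ⇒ {SSS}   [S -> S S]
{SSS} ⇒ {SSSS}   [S -> S S]
{SSSS} ⇒ {[S]SSS}   [S -> [ S ]]
{[S]SSS} ⇒ {[]SSS}   [S -> ε]
{[]SSS} ⇒ {[]SS}   [S -> ε]
{[]SS} ⇒ {[]S}   [S -> ε]
{[]S} ⇒ {[]}   [S -> ε]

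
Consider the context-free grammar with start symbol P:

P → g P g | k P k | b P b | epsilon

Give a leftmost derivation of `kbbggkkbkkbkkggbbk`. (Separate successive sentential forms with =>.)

P => kPk   [P → k P k]
kPk => kbPbk   [P → b P b]
kbPbk => kbbPbbk   [P → b P b]
kbbPbbk => kbbgPgbbk   [P → g P g]
kbbgPgbbk => kbbggPggbbk   [P → g P g]
kbbggPggbbk => kbbggkPkggbbk   [P → k P k]
kbbggkPkggbbk => kbbggkkPkkggbbk   [P → k P k]
kbbggkkPkkggbbk => kbbggkkbPbkkggbbk   [P → b P b]
kbbggkkbPbkkggbbk => kbbggkkbkPkbkkggbbk   [P → k P k]
kbbggkkbkPkbkkggbbk => kbbggkkbkkbkkggbbk   [P → epsilon]

P => kPk => kbPbk => kbbPbbk => kbbgPgbbk => kbbggPggbbk => kbbggkPkggbbk => kbbggkkPkkggbbk => kbbggkkbPbkkggbbk => kbbggkkbkPkbkkggbbk => kbbggkkbkkbkkggbbk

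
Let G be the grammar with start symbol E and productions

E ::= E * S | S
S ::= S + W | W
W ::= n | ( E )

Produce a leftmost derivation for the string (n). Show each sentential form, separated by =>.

E => S => W => (E) => (S) => (W) => (n)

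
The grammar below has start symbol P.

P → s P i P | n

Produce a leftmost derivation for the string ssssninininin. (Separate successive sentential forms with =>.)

P => sPiP => ssPiPiP => sssPiPiPiP => ssssPiPiPiPiP => ssssniPiPiPiP => ssssniniPiPiP => ssssnininiPiP => ssssninininiP => ssssninininin

P => sPiP   [P → s P i P]
sPiP => ssPiPiP   [P → s P i P]
ssPiPiP => sssPiPiPiP   [P → s P i P]
sssPiPiPiP => ssssPiPiPiPiP   [P → s P i P]
ssssPiPiPiPiP => ssssniPiPiPiP   [P → n]
ssssniPiPiPiP => ssssniniPiPiP   [P → n]
ssssniniPiPiP => ssssnininiPiP   [P → n]
ssssnininiPiP => ssssninininiP   [P → n]
ssssninininiP => ssssninininin   [P → n]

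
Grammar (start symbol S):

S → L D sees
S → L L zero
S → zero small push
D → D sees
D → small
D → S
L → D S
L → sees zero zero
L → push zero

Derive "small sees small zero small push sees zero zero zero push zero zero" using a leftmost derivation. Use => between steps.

S => L L zero => D S L zero => D sees S L zero => small sees S L zero => small sees L L zero L zero => small sees D S L zero L zero => small sees small S L zero L zero => small sees small zero small push L zero L zero => small sees small zero small push sees zero zero zero L zero => small sees small zero small push sees zero zero zero push zero zero

S => L L zero   [S → L L zero]
L L zero => D S L zero   [L → D S]
D S L zero => D sees S L zero   [D → D sees]
D sees S L zero => small sees S L zero   [D → small]
small sees S L zero => small sees L L zero L zero   [S → L L zero]
small sees L L zero L zero => small sees D S L zero L zero   [L → D S]
small sees D S L zero L zero => small sees small S L zero L zero   [D → small]
small sees small S L zero L zero => small sees small zero small push L zero L zero   [S → zero small push]
small sees small zero small push L zero L zero => small sees small zero small push sees zero zero zero L zero   [L → sees zero zero]
small sees small zero small push sees zero zero zero L zero => small sees small zero small push sees zero zero zero push zero zero   [L → push zero]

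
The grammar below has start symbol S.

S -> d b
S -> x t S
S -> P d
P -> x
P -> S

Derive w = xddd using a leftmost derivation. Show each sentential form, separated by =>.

S => Pd => Sd => Pdd => Sdd => Pddd => xddd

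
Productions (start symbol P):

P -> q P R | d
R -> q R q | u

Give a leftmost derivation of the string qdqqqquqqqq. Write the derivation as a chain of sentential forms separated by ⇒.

P ⇒ qPR ⇒ qdR ⇒ qdqRq ⇒ qdqqRqq ⇒ qdqqqRqqq ⇒ qdqqqqRqqqq ⇒ qdqqqquqqqq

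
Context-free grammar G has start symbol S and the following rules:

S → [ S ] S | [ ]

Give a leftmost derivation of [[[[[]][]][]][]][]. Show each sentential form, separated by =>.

S => [S]S => [[S]S]S => [[[S]S]S]S => [[[[S]S]S]S]S => [[[[[]]S]S]S]S => [[[[[]][]]S]S]S => [[[[[]][]][]]S]S => [[[[[]][]][]][]]S => [[[[[]][]][]][]][]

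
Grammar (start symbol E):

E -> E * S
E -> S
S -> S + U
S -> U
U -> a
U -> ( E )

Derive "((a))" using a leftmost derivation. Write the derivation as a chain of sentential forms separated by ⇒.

E ⇒ S   [E -> S]
S ⇒ U   [S -> U]
U ⇒ (E)   [U -> ( E )]
(E) ⇒ (S)   [E -> S]
(S) ⇒ (U)   [S -> U]
(U) ⇒ ((E))   [U -> ( E )]
((E)) ⇒ ((S))   [E -> S]
((S)) ⇒ ((U))   [S -> U]
((U)) ⇒ ((a))   [U -> a]

E ⇒ S ⇒ U ⇒ (E) ⇒ (S) ⇒ (U) ⇒ ((E)) ⇒ ((S)) ⇒ ((U)) ⇒ ((a))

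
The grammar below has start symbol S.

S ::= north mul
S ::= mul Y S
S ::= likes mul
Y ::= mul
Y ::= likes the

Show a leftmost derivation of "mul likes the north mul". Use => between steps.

S => mul Y S => mul likes the S => mul likes the north mul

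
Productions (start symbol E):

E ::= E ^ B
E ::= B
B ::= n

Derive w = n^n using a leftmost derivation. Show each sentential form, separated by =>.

E=>E^B=>B^B=>n^B=>n^n

E => E^B   [E ::= E ^ B]
E^B => B^B   [E ::= B]
B^B => n^B   [B ::= n]
n^B => n^n   [B ::= n]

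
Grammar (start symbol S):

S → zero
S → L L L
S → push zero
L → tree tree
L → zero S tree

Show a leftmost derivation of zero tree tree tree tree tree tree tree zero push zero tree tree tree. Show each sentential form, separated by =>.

S => L L L => zero S tree L L => zero L L L tree L L => zero tree tree L L tree L L => zero tree tree tree tree L tree L L => zero tree tree tree tree tree tree tree L L => zero tree tree tree tree tree tree tree zero S tree L => zero tree tree tree tree tree tree tree zero push zero tree L => zero tree tree tree tree tree tree tree zero push zero tree tree tree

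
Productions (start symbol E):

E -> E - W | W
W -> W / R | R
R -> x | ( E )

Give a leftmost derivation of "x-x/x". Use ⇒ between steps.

E ⇒ E-W ⇒ W-W ⇒ R-W ⇒ x-W ⇒ x-W/R ⇒ x-R/R ⇒ x-x/R ⇒ x-x/x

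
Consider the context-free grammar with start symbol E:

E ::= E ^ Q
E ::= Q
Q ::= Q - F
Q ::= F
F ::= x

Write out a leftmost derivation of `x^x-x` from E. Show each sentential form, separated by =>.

E=>E^Q=>Q^Q=>F^Q=>x^Q=>x^Q-F=>x^F-F=>x^x-F=>x^x-x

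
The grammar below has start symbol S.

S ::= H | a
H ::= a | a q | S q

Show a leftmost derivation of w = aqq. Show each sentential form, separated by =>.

S=>H=>Sq=>Hq=>Sqq=>Hqq=>aqq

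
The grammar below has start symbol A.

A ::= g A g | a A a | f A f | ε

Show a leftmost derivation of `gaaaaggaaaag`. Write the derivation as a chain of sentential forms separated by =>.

A => gAg => gaAag => gaaAaag => gaaaAaaag => gaaaaAaaaag => gaaaagAgaaaag => gaaaaggaaaag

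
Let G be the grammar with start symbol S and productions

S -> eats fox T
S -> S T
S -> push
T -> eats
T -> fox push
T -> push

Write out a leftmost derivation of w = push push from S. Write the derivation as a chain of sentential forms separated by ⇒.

S ⇒ S T   [S -> S T]
S T ⇒ push T   [S -> push]
push T ⇒ push push   [T -> push]

S ⇒ S T ⇒ push T ⇒ push push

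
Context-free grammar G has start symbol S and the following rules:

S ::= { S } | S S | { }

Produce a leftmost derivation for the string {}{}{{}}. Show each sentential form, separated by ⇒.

S⇒SS⇒SSS⇒{}SS⇒{}{}S⇒{}{}{S}⇒{}{}{{}}

S ⇒ SS   [S ::= S S]
SS ⇒ SSS   [S ::= S S]
SSS ⇒ {}SS   [S ::= { }]
{}SS ⇒ {}{}S   [S ::= { }]
{}{}S ⇒ {}{}{S}   [S ::= { S }]
{}{}{S} ⇒ {}{}{{}}   [S ::= { }]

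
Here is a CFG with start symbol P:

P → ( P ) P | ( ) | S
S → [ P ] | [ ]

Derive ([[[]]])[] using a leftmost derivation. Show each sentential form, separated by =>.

P=>(P)P=>(S)P=>([P])P=>([S])P=>([[P]])P=>([[S]])P=>([[[]]])P=>([[[]]])S=>([[[]]])[]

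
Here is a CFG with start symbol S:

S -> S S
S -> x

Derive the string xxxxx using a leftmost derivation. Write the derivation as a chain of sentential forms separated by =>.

S => SS   [S -> S S]
SS => SSS   [S -> S S]
SSS => xSS   [S -> x]
xSS => xSSS   [S -> S S]
xSSS => xSSSS   [S -> S S]
xSSSS => xxSSS   [S -> x]
xxSSS => xxxSS   [S -> x]
xxxSS => xxxxS   [S -> x]
xxxxS => xxxxx   [S -> x]

S=>SS=>SSS=>xSS=>xSSS=>xSSSS=>xxSSS=>xxxSS=>xxxxS=>xxxxx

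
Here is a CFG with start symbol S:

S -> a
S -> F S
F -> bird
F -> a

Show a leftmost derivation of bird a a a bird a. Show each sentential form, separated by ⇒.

S ⇒ F S ⇒ bird S ⇒ bird F S ⇒ bird a S ⇒ bird a F S ⇒ bird a a S ⇒ bird a a F S ⇒ bird a a a S ⇒ bird a a a F S ⇒ bird a a a bird S ⇒ bird a a a bird a

S ⇒ F S   [S -> F S]
F S ⇒ bird S   [F -> bird]
bird S ⇒ bird F S   [S -> F S]
bird F S ⇒ bird a S   [F -> a]
bird a S ⇒ bird a F S   [S -> F S]
bird a F S ⇒ bird a a S   [F -> a]
bird a a S ⇒ bird a a F S   [S -> F S]
bird a a F S ⇒ bird a a a S   [F -> a]
bird a a a S ⇒ bird a a a F S   [S -> F S]
bird a a a F S ⇒ bird a a a bird S   [F -> bird]
bird a a a bird S ⇒ bird a a a bird a   [S -> a]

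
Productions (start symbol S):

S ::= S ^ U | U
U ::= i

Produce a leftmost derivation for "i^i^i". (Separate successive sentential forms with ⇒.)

S ⇒ S^U ⇒ S^U^U ⇒ U^U^U ⇒ i^U^U ⇒ i^i^U ⇒ i^i^i

S ⇒ S^U   [S ::= S ^ U]
S^U ⇒ S^U^U   [S ::= S ^ U]
S^U^U ⇒ U^U^U   [S ::= U]
U^U^U ⇒ i^U^U   [U ::= i]
i^U^U ⇒ i^i^U   [U ::= i]
i^i^U ⇒ i^i^i   [U ::= i]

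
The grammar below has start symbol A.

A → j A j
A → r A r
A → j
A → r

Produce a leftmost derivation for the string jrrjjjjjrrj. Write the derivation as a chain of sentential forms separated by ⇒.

A ⇒ jAj   [A → j A j]
jAj ⇒ jrArj   [A → r A r]
jrArj ⇒ jrrArrj   [A → r A r]
jrrArrj ⇒ jrrjAjrrj   [A → j A j]
jrrjAjrrj ⇒ jrrjjAjjrrj   [A → j A j]
jrrjjAjjrrj ⇒ jrrjjjjjrrj   [A → j]

A ⇒ jAj ⇒ jrArj ⇒ jrrArrj ⇒ jrrjAjrrj ⇒ jrrjjAjjrrj ⇒ jrrjjjjjrrj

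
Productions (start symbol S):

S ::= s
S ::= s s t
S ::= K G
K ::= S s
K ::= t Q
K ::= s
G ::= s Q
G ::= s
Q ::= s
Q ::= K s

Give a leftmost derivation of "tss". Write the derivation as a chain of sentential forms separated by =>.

S => KG   [S ::= K G]
KG => tQG   [K ::= t Q]
tQG => tsG   [Q ::= s]
tsG => tss   [G ::= s]

S => KG => tQG => tsG => tss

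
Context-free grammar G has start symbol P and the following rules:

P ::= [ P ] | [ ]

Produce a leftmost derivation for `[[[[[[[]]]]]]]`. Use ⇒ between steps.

P ⇒ [P] ⇒ [[P]] ⇒ [[[P]]] ⇒ [[[[P]]]] ⇒ [[[[[P]]]]] ⇒ [[[[[[P]]]]]] ⇒ [[[[[[[]]]]]]]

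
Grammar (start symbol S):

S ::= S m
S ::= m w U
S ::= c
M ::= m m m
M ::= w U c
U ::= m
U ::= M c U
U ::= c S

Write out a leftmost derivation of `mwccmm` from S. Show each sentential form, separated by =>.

S => Sm => Smm => mwUmm => mwcSmm => mwccmm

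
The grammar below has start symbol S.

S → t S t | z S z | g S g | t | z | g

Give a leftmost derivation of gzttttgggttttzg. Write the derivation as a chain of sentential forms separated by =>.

S => gSg => gzSzg => gztStzg => gzttSttzg => gztttStttzg => gzttttSttttzg => gzttttgSgttttzg => gzttttgggttttzg

S => gSg   [S → g S g]
gSg => gzSzg   [S → z S z]
gzSzg => gztStzg   [S → t S t]
gztStzg => gzttSttzg   [S → t S t]
gzttSttzg => gztttStttzg   [S → t S t]
gztttStttzg => gzttttSttttzg   [S → t S t]
gzttttSttttzg => gzttttgSgttttzg   [S → g S g]
gzttttgSgttttzg => gzttttgggttttzg   [S → g]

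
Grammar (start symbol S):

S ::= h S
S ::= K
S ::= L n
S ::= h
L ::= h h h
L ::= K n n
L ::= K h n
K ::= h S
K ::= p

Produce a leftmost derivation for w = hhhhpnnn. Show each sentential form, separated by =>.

S=>hS=>hhS=>hhhS=>hhhK=>hhhhS=>hhhhLn=>hhhhKnnn=>hhhhpnnn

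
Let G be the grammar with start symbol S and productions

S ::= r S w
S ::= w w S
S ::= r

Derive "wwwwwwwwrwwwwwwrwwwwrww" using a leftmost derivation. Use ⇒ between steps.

S ⇒ wwS ⇒ wwwwS ⇒ wwwwwwS ⇒ wwwwwwwwS ⇒ wwwwwwwwrSw ⇒ wwwwwwwwrwwSw ⇒ wwwwwwwwrwwwwSw ⇒ wwwwwwwwrwwwwwwSw ⇒ wwwwwwwwrwwwwwwrSww ⇒ wwwwwwwwrwwwwwwrwwSww ⇒ wwwwwwwwrwwwwwwrwwwwSww ⇒ wwwwwwwwrwwwwwwrwwwwrww

S ⇒ wwS   [S ::= w w S]
wwS ⇒ wwwwS   [S ::= w w S]
wwwwS ⇒ wwwwwwS   [S ::= w w S]
wwwwwwS ⇒ wwwwwwwwS   [S ::= w w S]
wwwwwwwwS ⇒ wwwwwwwwrSw   [S ::= r S w]
wwwwwwwwrSw ⇒ wwwwwwwwrwwSw   [S ::= w w S]
wwwwwwwwrwwSw ⇒ wwwwwwwwrwwwwSw   [S ::= w w S]
wwwwwwwwrwwwwSw ⇒ wwwwwwwwrwwwwwwSw   [S ::= w w S]
wwwwwwwwrwwwwwwSw ⇒ wwwwwwwwrwwwwwwrSww   [S ::= r S w]
wwwwwwwwrwwwwwwrSww ⇒ wwwwwwwwrwwwwwwrwwSww   [S ::= w w S]
wwwwwwwwrwwwwwwrwwSww ⇒ wwwwwwwwrwwwwwwrwwwwSww   [S ::= w w S]
wwwwwwwwrwwwwwwrwwwwSww ⇒ wwwwwwwwrwwwwwwrwwwwrww   [S ::= r]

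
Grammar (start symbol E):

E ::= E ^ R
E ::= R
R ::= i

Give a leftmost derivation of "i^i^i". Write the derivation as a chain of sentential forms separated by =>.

E => E^R   [E ::= E ^ R]
E^R => E^R^R   [E ::= E ^ R]
E^R^R => R^R^R   [E ::= R]
R^R^R => i^R^R   [R ::= i]
i^R^R => i^i^R   [R ::= i]
i^i^R => i^i^i   [R ::= i]

E => E^R => E^R^R => R^R^R => i^R^R => i^i^R => i^i^i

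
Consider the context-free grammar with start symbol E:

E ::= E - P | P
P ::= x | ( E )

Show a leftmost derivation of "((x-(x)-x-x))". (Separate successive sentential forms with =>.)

E => P   [E ::= P]
P => (E)   [P ::= ( E )]
(E) => (P)   [E ::= P]
(P) => ((E))   [P ::= ( E )]
((E)) => ((E-P))   [E ::= E - P]
((E-P)) => ((E-P-P))   [E ::= E - P]
((E-P-P)) => ((E-P-P-P))   [E ::= E - P]
((E-P-P-P)) => ((P-P-P-P))   [E ::= P]
((P-P-P-P)) => ((x-P-P-P))   [P ::= x]
((x-P-P-P)) => ((x-(E)-P-P))   [P ::= ( E )]
((x-(E)-P-P)) => ((x-(P)-P-P))   [E ::= P]
((x-(P)-P-P)) => ((x-(x)-P-P))   [P ::= x]
((x-(x)-P-P)) => ((x-(x)-x-P))   [P ::= x]
((x-(x)-x-P)) => ((x-(x)-x-x))   [P ::= x]

E=>P=>(E)=>(P)=>((E))=>((E-P))=>((E-P-P))=>((E-P-P-P))=>((P-P-P-P))=>((x-P-P-P))=>((x-(E)-P-P))=>((x-(P)-P-P))=>((x-(x)-P-P))=>((x-(x)-x-P))=>((x-(x)-x-x))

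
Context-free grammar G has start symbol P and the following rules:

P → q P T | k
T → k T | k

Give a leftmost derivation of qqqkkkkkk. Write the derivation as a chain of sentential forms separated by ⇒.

P ⇒ qPT   [P → q P T]
qPT ⇒ qqPTT   [P → q P T]
qqPTT ⇒ qqqPTTT   [P → q P T]
qqqPTTT ⇒ qqqkTTT   [P → k]
qqqkTTT ⇒ qqqkkTTT   [T → k T]
qqqkkTTT ⇒ qqqkkkTT   [T → k]
qqqkkkTT ⇒ qqqkkkkTT   [T → k T]
qqqkkkkTT ⇒ qqqkkkkkT   [T → k]
qqqkkkkkT ⇒ qqqkkkkkk   [T → k]

P ⇒ qPT ⇒ qqPTT ⇒ qqqPTTT ⇒ qqqkTTT ⇒ qqqkkTTT ⇒ qqqkkkTT ⇒ qqqkkkkTT ⇒ qqqkkkkkT ⇒ qqqkkkkkk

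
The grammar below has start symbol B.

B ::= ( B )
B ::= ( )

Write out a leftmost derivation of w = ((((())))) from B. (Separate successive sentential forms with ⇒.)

B ⇒ (B) ⇒ ((B)) ⇒ (((B))) ⇒ ((((B)))) ⇒ ((((()))))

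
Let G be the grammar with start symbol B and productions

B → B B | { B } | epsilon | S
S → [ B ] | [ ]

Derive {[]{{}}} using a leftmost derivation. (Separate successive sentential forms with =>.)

B => {B} => {BB} => {SB} => {[]B} => {[]{B}} => {[]{BB}} => {[]{{B}B}} => {[]{{}B}} => {[]{{}}}

B => {B}   [B → { B }]
{B} => {BB}   [B → B B]
{BB} => {SB}   [B → S]
{SB} => {[]B}   [S → [ ]]
{[]B} => {[]{B}}   [B → { B }]
{[]{B}} => {[]{BB}}   [B → B B]
{[]{BB}} => {[]{{B}B}}   [B → { B }]
{[]{{B}B}} => {[]{{}B}}   [B → epsilon]
{[]{{}B}} => {[]{{}}}   [B → epsilon]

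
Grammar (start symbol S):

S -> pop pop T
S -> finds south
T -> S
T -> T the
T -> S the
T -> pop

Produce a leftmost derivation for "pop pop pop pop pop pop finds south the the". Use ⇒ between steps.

S ⇒ pop pop T ⇒ pop pop T the ⇒ pop pop S the ⇒ pop pop pop pop T the ⇒ pop pop pop pop S the ⇒ pop pop pop pop pop pop T the ⇒ pop pop pop pop pop pop S the the ⇒ pop pop pop pop pop pop finds south the the

S ⇒ pop pop T   [S -> pop pop T]
pop pop T ⇒ pop pop T the   [T -> T the]
pop pop T the ⇒ pop pop S the   [T -> S]
pop pop S the ⇒ pop pop pop pop T the   [S -> pop pop T]
pop pop pop pop T the ⇒ pop pop pop pop S the   [T -> S]
pop pop pop pop S the ⇒ pop pop pop pop pop pop T the   [S -> pop pop T]
pop pop pop pop pop pop T the ⇒ pop pop pop pop pop pop S the the   [T -> S the]
pop pop pop pop pop pop S the the ⇒ pop pop pop pop pop pop finds south the the   [S -> finds south]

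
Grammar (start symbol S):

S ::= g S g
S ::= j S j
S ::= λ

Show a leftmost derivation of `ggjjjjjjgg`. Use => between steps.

S => gSg => ggSgg => ggjSjgg => ggjjSjjgg => ggjjjSjjjgg => ggjjjjjjgg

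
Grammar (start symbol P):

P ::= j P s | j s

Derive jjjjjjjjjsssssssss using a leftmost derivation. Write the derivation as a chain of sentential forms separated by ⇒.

P ⇒ jPs   [P ::= j P s]
jPs ⇒ jjPss   [P ::= j P s]
jjPss ⇒ jjjPsss   [P ::= j P s]
jjjPsss ⇒ jjjjPssss   [P ::= j P s]
jjjjPssss ⇒ jjjjjPsssss   [P ::= j P s]
jjjjjPsssss ⇒ jjjjjjPssssss   [P ::= j P s]
jjjjjjPssssss ⇒ jjjjjjjPsssssss   [P ::= j P s]
jjjjjjjPsssssss ⇒ jjjjjjjjPssssssss   [P ::= j P s]
jjjjjjjjPssssssss ⇒ jjjjjjjjjsssssssss   [P ::= j s]

P ⇒ jPs ⇒ jjPss ⇒ jjjPsss ⇒ jjjjPssss ⇒ jjjjjPsssss ⇒ jjjjjjPssssss ⇒ jjjjjjjPsssssss ⇒ jjjjjjjjPssssssss ⇒ jjjjjjjjjsssssssss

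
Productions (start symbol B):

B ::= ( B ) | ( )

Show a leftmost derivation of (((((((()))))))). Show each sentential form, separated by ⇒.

B⇒(B)⇒((B))⇒(((B)))⇒((((B))))⇒(((((B)))))⇒((((((B))))))⇒(((((((B)))))))⇒(((((((())))))))

B ⇒ (B)   [B ::= ( B )]
(B) ⇒ ((B))   [B ::= ( B )]
((B)) ⇒ (((B)))   [B ::= ( B )]
(((B))) ⇒ ((((B))))   [B ::= ( B )]
((((B)))) ⇒ (((((B)))))   [B ::= ( B )]
(((((B))))) ⇒ ((((((B))))))   [B ::= ( B )]
((((((B)))))) ⇒ (((((((B)))))))   [B ::= ( B )]
(((((((B))))))) ⇒ (((((((())))))))   [B ::= ( )]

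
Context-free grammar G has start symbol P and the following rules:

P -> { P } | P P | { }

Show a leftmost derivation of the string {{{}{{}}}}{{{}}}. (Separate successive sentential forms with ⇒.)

P ⇒ PP ⇒ {P}P ⇒ {{P}}P ⇒ {{PP}}P ⇒ {{{}P}}P ⇒ {{{}{P}}}P ⇒ {{{}{{}}}}P ⇒ {{{}{{}}}}{P} ⇒ {{{}{{}}}}{{P}} ⇒ {{{}{{}}}}{{{}}}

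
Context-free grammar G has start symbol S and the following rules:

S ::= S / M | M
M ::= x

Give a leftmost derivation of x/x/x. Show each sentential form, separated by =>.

S => S/M   [S ::= S / M]
S/M => S/M/M   [S ::= S / M]
S/M/M => M/M/M   [S ::= M]
M/M/M => x/M/M   [M ::= x]
x/M/M => x/x/M   [M ::= x]
x/x/M => x/x/x   [M ::= x]

S => S/M => S/M/M => M/M/M => x/M/M => x/x/M => x/x/x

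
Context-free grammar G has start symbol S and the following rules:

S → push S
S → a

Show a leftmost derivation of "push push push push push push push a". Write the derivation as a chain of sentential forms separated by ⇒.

S ⇒ push S ⇒ push push S ⇒ push push push S ⇒ push push push push S ⇒ push push push push push S ⇒ push push push push push push S ⇒ push push push push push push push S ⇒ push push push push push push push a

S ⇒ push S   [S → push S]
push S ⇒ push push S   [S → push S]
push push S ⇒ push push push S   [S → push S]
push push push S ⇒ push push push push S   [S → push S]
push push push push S ⇒ push push push push push S   [S → push S]
push push push push push S ⇒ push push push push push push S   [S → push S]
push push push push push push S ⇒ push push push push push push push S   [S → push S]
push push push push push push push S ⇒ push push push push push push push a   [S → a]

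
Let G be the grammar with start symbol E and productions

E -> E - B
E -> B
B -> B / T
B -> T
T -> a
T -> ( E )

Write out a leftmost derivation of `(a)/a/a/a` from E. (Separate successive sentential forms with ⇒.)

E⇒B⇒B/T⇒B/T/T⇒B/T/T/T⇒T/T/T/T⇒(E)/T/T/T⇒(B)/T/T/T⇒(T)/T/T/T⇒(a)/T/T/T⇒(a)/a/T/T⇒(a)/a/a/T⇒(a)/a/a/a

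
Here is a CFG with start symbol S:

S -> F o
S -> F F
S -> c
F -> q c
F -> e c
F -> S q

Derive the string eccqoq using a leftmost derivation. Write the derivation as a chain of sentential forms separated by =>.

S => FF => ecF => ecSq => ecFoq => ecSqoq => eccqoq

S => FF   [S -> F F]
FF => ecF   [F -> e c]
ecF => ecSq   [F -> S q]
ecSq => ecFoq   [S -> F o]
ecFoq => ecSqoq   [F -> S q]
ecSqoq => eccqoq   [S -> c]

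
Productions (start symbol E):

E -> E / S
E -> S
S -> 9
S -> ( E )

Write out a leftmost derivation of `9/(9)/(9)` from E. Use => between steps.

E => E/S   [E -> E / S]
E/S => E/S/S   [E -> E / S]
E/S/S => S/S/S   [E -> S]
S/S/S => 9/S/S   [S -> 9]
9/S/S => 9/(E)/S   [S -> ( E )]
9/(E)/S => 9/(S)/S   [E -> S]
9/(S)/S => 9/(9)/S   [S -> 9]
9/(9)/S => 9/(9)/(E)   [S -> ( E )]
9/(9)/(E) => 9/(9)/(S)   [E -> S]
9/(9)/(S) => 9/(9)/(9)   [S -> 9]

E => E/S => E/S/S => S/S/S => 9/S/S => 9/(E)/S => 9/(S)/S => 9/(9)/S => 9/(9)/(E) => 9/(9)/(S) => 9/(9)/(9)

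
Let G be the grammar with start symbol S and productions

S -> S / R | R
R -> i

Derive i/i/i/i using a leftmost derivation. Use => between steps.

S=>S/R=>S/R/R=>S/R/R/R=>R/R/R/R=>i/R/R/R=>i/i/R/R=>i/i/i/R=>i/i/i/i

S => S/R   [S -> S / R]
S/R => S/R/R   [S -> S / R]
S/R/R => S/R/R/R   [S -> S / R]
S/R/R/R => R/R/R/R   [S -> R]
R/R/R/R => i/R/R/R   [R -> i]
i/R/R/R => i/i/R/R   [R -> i]
i/i/R/R => i/i/i/R   [R -> i]
i/i/i/R => i/i/i/i   [R -> i]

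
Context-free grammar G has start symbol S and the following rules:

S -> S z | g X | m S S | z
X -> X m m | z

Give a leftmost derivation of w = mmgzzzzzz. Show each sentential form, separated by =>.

S => mSS => mSzS => mmSSzS => mmSzSzS => mmgXzSzS => mmgzzSzS => mmgzzSzzS => mmgzzzzzS => mmgzzzzzz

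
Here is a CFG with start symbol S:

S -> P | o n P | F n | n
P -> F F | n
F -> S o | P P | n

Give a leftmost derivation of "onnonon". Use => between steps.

S => P => FF => SoF => onPoF => onFFoF => onSoFoF => onnoFoF => onnonoF => onnonon

S => P   [S -> P]
P => FF   [P -> F F]
FF => SoF   [F -> S o]
SoF => onPoF   [S -> o n P]
onPoF => onFFoF   [P -> F F]
onFFoF => onSoFoF   [F -> S o]
onSoFoF => onnoFoF   [S -> n]
onnoFoF => onnonoF   [F -> n]
onnonoF => onnonon   [F -> n]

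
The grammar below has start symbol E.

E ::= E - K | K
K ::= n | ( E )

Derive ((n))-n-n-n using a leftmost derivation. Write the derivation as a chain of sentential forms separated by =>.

E => E-K   [E ::= E - K]
E-K => E-K-K   [E ::= E - K]
E-K-K => E-K-K-K   [E ::= E - K]
E-K-K-K => K-K-K-K   [E ::= K]
K-K-K-K => (E)-K-K-K   [K ::= ( E )]
(E)-K-K-K => (K)-K-K-K   [E ::= K]
(K)-K-K-K => ((E))-K-K-K   [K ::= ( E )]
((E))-K-K-K => ((K))-K-K-K   [E ::= K]
((K))-K-K-K => ((n))-K-K-K   [K ::= n]
((n))-K-K-K => ((n))-n-K-K   [K ::= n]
((n))-n-K-K => ((n))-n-n-K   [K ::= n]
((n))-n-n-K => ((n))-n-n-n   [K ::= n]

E => E-K => E-K-K => E-K-K-K => K-K-K-K => (E)-K-K-K => (K)-K-K-K => ((E))-K-K-K => ((K))-K-K-K => ((n))-K-K-K => ((n))-n-K-K => ((n))-n-n-K => ((n))-n-n-n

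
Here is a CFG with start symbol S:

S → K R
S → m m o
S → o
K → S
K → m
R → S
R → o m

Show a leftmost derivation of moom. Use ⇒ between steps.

S ⇒ KR ⇒ SR ⇒ KRR ⇒ mRR ⇒ mSR ⇒ moR ⇒ moom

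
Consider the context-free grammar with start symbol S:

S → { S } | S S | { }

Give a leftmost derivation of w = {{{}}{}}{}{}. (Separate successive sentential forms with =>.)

S => SS   [S → S S]
SS => SSS   [S → S S]
SSS => {S}SS   [S → { S }]
{S}SS => {SS}SS   [S → S S]
{SS}SS => {{S}S}SS   [S → { S }]
{{S}S}SS => {{{}}S}SS   [S → { }]
{{{}}S}SS => {{{}}{}}SS   [S → { }]
{{{}}{}}SS => {{{}}{}}{}S   [S → { }]
{{{}}{}}{}S => {{{}}{}}{}{}   [S → { }]

S => SS => SSS => {S}SS => {SS}SS => {{S}S}SS => {{{}}S}SS => {{{}}{}}SS => {{{}}{}}{}S => {{{}}{}}{}{}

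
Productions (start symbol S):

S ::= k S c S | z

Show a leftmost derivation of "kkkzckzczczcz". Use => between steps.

S => kScS => kkScScS => kkkScScScS => kkkzcScScS => kkkzckScScScS => kkkzckzcScScS => kkkzckzczcScS => kkkzckzczczcS => kkkzckzczczcz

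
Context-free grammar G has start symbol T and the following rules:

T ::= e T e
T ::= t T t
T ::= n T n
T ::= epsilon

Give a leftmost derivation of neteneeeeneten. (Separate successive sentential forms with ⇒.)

T ⇒ nTn ⇒ neTen ⇒ netTten ⇒ neteTeten ⇒ netenTneten ⇒ neteneTeneten ⇒ neteneeTeeneten ⇒ neteneeeeneten

T ⇒ nTn   [T ::= n T n]
nTn ⇒ neTen   [T ::= e T e]
neTen ⇒ netTten   [T ::= t T t]
netTten ⇒ neteTeten   [T ::= e T e]
neteTeten ⇒ netenTneten   [T ::= n T n]
netenTneten ⇒ neteneTeneten   [T ::= e T e]
neteneTeneten ⇒ neteneeTeeneten   [T ::= e T e]
neteneeTeeneten ⇒ neteneeeeneten   [T ::= epsilon]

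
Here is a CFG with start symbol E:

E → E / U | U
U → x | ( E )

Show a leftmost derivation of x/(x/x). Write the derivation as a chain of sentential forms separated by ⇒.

E ⇒ E/U ⇒ U/U ⇒ x/U ⇒ x/(E) ⇒ x/(E/U) ⇒ x/(U/U) ⇒ x/(x/U) ⇒ x/(x/x)

E ⇒ E/U   [E → E / U]
E/U ⇒ U/U   [E → U]
U/U ⇒ x/U   [U → x]
x/U ⇒ x/(E)   [U → ( E )]
x/(E) ⇒ x/(E/U)   [E → E / U]
x/(E/U) ⇒ x/(U/U)   [E → U]
x/(U/U) ⇒ x/(x/U)   [U → x]
x/(x/U) ⇒ x/(x/x)   [U → x]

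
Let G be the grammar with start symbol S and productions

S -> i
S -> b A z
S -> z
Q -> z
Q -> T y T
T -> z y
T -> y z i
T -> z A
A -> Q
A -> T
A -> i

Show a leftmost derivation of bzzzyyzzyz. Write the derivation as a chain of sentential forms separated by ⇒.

S ⇒ bAz   [S -> b A z]
bAz ⇒ bTz   [A -> T]
bTz ⇒ bzAz   [T -> z A]
bzAz ⇒ bzQz   [A -> Q]
bzQz ⇒ bzTyTz   [Q -> T y T]
bzTyTz ⇒ bzzAyTz   [T -> z A]
bzzAyTz ⇒ bzzTyTz   [A -> T]
bzzTyTz ⇒ bzzzyyTz   [T -> z y]
bzzzyyTz ⇒ bzzzyyzAz   [T -> z A]
bzzzyyzAz ⇒ bzzzyyzTz   [A -> T]
bzzzyyzTz ⇒ bzzzyyzzyz   [T -> z y]

S⇒bAz⇒bTz⇒bzAz⇒bzQz⇒bzTyTz⇒bzzAyTz⇒bzzTyTz⇒bzzzyyTz⇒bzzzyyzAz⇒bzzzyyzTz⇒bzzzyyzzyz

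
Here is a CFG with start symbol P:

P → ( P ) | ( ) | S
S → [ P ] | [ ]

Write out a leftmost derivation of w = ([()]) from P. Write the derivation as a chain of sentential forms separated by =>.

P => (P) => (S) => ([P]) => ([()])

P => (P)   [P → ( P )]
(P) => (S)   [P → S]
(S) => ([P])   [S → [ P ]]
([P]) => ([()])   [P → ( )]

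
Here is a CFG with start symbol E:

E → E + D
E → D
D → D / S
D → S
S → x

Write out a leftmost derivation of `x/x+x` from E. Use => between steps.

E=>E+D=>D+D=>D/S+D=>S/S+D=>x/S+D=>x/x+D=>x/x+S=>x/x+x

E => E+D   [E → E + D]
E+D => D+D   [E → D]
D+D => D/S+D   [D → D / S]
D/S+D => S/S+D   [D → S]
S/S+D => x/S+D   [S → x]
x/S+D => x/x+D   [S → x]
x/x+D => x/x+S   [D → S]
x/x+S => x/x+x   [S → x]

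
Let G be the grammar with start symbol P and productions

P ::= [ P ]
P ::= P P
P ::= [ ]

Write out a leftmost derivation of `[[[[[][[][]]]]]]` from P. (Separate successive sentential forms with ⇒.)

P ⇒ [P] ⇒ [[P]] ⇒ [[[P]]] ⇒ [[[[P]]]] ⇒ [[[[PP]]]] ⇒ [[[[[]P]]]] ⇒ [[[[[][P]]]]] ⇒ [[[[[][PP]]]]] ⇒ [[[[[][[]P]]]]] ⇒ [[[[[][[][]]]]]]

P ⇒ [P]   [P ::= [ P ]]
[P] ⇒ [[P]]   [P ::= [ P ]]
[[P]] ⇒ [[[P]]]   [P ::= [ P ]]
[[[P]]] ⇒ [[[[P]]]]   [P ::= [ P ]]
[[[[P]]]] ⇒ [[[[PP]]]]   [P ::= P P]
[[[[PP]]]] ⇒ [[[[[]P]]]]   [P ::= [ ]]
[[[[[]P]]]] ⇒ [[[[[][P]]]]]   [P ::= [ P ]]
[[[[[][P]]]]] ⇒ [[[[[][PP]]]]]   [P ::= P P]
[[[[[][PP]]]]] ⇒ [[[[[][[]P]]]]]   [P ::= [ ]]
[[[[[][[]P]]]]] ⇒ [[[[[][[][]]]]]]   [P ::= [ ]]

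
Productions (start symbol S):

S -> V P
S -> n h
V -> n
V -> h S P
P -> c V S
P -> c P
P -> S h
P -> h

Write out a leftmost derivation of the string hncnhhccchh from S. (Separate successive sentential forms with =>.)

S => VP   [S -> V P]
VP => hSPP   [V -> h S P]
hSPP => hVPPP   [S -> V P]
hVPPP => hnPPP   [V -> n]
hnPPP => hncPPP   [P -> c P]
hncPPP => hncShPP   [P -> S h]
hncShPP => hncVPhPP   [S -> V P]
hncVPhPP => hncnPhPP   [V -> n]
hncnPhPP => hncnhhPP   [P -> h]
hncnhhPP => hncnhhcPP   [P -> c P]
hncnhhcPP => hncnhhccPP   [P -> c P]
hncnhhccPP => hncnhhcccPP   [P -> c P]
hncnhhcccPP => hncnhhccchP   [P -> h]
hncnhhccchP => hncnhhccchh   [P -> h]

S=>VP=>hSPP=>hVPPP=>hnPPP=>hncPPP=>hncShPP=>hncVPhPP=>hncnPhPP=>hncnhhPP=>hncnhhcPP=>hncnhhccPP=>hncnhhcccPP=>hncnhhccchP=>hncnhhccchh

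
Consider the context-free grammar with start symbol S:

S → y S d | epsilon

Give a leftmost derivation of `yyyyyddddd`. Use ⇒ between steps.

S⇒ySd⇒yySdd⇒yyySddd⇒yyyySdddd⇒yyyyySddddd⇒yyyyyddddd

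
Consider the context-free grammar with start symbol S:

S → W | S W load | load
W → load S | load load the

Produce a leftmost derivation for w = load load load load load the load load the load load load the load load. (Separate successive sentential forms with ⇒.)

S ⇒ S W load   [S → S W load]
S W load ⇒ load W load   [S → load]
load W load ⇒ load load S load   [W → load S]
load load S load ⇒ load load S W load load   [S → S W load]
load load S W load load ⇒ load load W W load load   [S → W]
load load W W load load ⇒ load load load S W load load   [W → load S]
load load load S W load load ⇒ load load load S W load W load load   [S → S W load]
load load load S W load W load load ⇒ load load load W W load W load load   [S → W]
load load load W W load W load load ⇒ load load load load load the W load W load load   [W → load load the]
load load load load load the W load W load load ⇒ load load load load load the load load the load W load load   [W → load load the]
load load load load load the load load the load W load load ⇒ load load load load load the load load the load load load the load load   [W → load load the]

S ⇒ S W load ⇒ load W load ⇒ load load S load ⇒ load load S W load load ⇒ load load W W load load ⇒ load load load S W load load ⇒ load load load S W load W load load ⇒ load load load W W load W load load ⇒ load load load load load the W load W load load ⇒ load load load load load the load load the load W load load ⇒ load load load load load the load load the load load load the load load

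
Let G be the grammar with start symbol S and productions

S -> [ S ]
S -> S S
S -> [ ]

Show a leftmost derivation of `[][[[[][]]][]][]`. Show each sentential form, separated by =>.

S=>SS=>SSS=>[]SS=>[][S]S=>[][SS]S=>[][[S]S]S=>[][[[S]]S]S=>[][[[SS]]S]S=>[][[[[]S]]S]S=>[][[[[][]]]S]S=>[][[[[][]]][]]S=>[][[[[][]]][]][]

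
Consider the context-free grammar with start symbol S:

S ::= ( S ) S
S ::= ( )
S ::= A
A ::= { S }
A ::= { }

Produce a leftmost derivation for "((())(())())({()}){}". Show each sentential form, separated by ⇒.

S ⇒ (S)S   [S ::= ( S ) S]
(S)S ⇒ ((S)S)S   [S ::= ( S ) S]
((S)S)S ⇒ ((())S)S   [S ::= ( )]
((())S)S ⇒ ((())(S)S)S   [S ::= ( S ) S]
((())(S)S)S ⇒ ((())(())S)S   [S ::= ( )]
((())(())S)S ⇒ ((())(())())S   [S ::= ( )]
((())(())())S ⇒ ((())(())())(S)S   [S ::= ( S ) S]
((())(())())(S)S ⇒ ((())(())())(A)S   [S ::= A]
((())(())())(A)S ⇒ ((())(())())({S})S   [A ::= { S }]
((())(())())({S})S ⇒ ((())(())())({()})S   [S ::= ( )]
((())(())())({()})S ⇒ ((())(())())({()})A   [S ::= A]
((())(())())({()})A ⇒ ((())(())())({()}){}   [A ::= { }]

S⇒(S)S⇒((S)S)S⇒((())S)S⇒((())(S)S)S⇒((())(())S)S⇒((())(())())S⇒((())(())())(S)S⇒((())(())())(A)S⇒((())(())())({S})S⇒((())(())())({()})S⇒((())(())())({()})A⇒((())(())())({()}){}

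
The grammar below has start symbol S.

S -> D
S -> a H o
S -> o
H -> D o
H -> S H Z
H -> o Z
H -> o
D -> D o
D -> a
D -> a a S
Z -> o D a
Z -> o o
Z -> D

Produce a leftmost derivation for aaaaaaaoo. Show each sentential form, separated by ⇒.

S⇒D⇒aaS⇒aaD⇒aaaaS⇒aaaaD⇒aaaaaaS⇒aaaaaaaHo⇒aaaaaaaoo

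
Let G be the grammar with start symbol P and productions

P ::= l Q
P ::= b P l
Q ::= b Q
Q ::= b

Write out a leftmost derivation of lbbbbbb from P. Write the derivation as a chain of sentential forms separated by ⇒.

P ⇒ lQ   [P ::= l Q]
lQ ⇒ lbQ   [Q ::= b Q]
lbQ ⇒ lbbQ   [Q ::= b Q]
lbbQ ⇒ lbbbQ   [Q ::= b Q]
lbbbQ ⇒ lbbbbQ   [Q ::= b Q]
lbbbbQ ⇒ lbbbbbQ   [Q ::= b Q]
lbbbbbQ ⇒ lbbbbbb   [Q ::= b]

P⇒lQ⇒lbQ⇒lbbQ⇒lbbbQ⇒lbbbbQ⇒lbbbbbQ⇒lbbbbbb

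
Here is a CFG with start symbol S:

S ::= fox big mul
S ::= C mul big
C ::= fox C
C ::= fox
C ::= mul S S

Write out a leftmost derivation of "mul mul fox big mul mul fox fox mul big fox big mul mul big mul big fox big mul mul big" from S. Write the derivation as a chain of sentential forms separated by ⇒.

S ⇒ C mul big ⇒ mul S S mul big ⇒ mul C mul big S mul big ⇒ mul mul S S mul big S mul big ⇒ mul mul fox big mul S mul big S mul big ⇒ mul mul fox big mul C mul big mul big S mul big ⇒ mul mul fox big mul mul S S mul big mul big S mul big ⇒ mul mul fox big mul mul C mul big S mul big mul big S mul big ⇒ mul mul fox big mul mul fox C mul big S mul big mul big S mul big ⇒ mul mul fox big mul mul fox fox mul big S mul big mul big S mul big ⇒ mul mul fox big mul mul fox fox mul big fox big mul mul big mul big S mul big ⇒ mul mul fox big mul mul fox fox mul big fox big mul mul big mul big fox big mul mul big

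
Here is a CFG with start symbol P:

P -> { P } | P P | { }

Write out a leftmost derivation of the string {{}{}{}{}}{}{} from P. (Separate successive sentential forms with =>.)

P => PP   [P -> P P]
PP => PPP   [P -> P P]
PPP => {P}PP   [P -> { P }]
{P}PP => {PP}PP   [P -> P P]
{PP}PP => {PPP}PP   [P -> P P]
{PPP}PP => {PPPP}PP   [P -> P P]
{PPPP}PP => {{}PPP}PP   [P -> { }]
{{}PPP}PP => {{}{}PP}PP   [P -> { }]
{{}{}PP}PP => {{}{}{}P}PP   [P -> { }]
{{}{}{}P}PP => {{}{}{}{}}PP   [P -> { }]
{{}{}{}{}}PP => {{}{}{}{}}{}P   [P -> { }]
{{}{}{}{}}{}P => {{}{}{}{}}{}{}   [P -> { }]

P=>PP=>PPP=>{P}PP=>{PP}PP=>{PPP}PP=>{PPPP}PP=>{{}PPP}PP=>{{}{}PP}PP=>{{}{}{}P}PP=>{{}{}{}{}}PP=>{{}{}{}{}}{}P=>{{}{}{}{}}{}{}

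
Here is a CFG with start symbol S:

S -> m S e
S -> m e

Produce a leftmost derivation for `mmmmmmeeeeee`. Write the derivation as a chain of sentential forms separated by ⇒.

S ⇒ mSe ⇒ mmSee ⇒ mmmSeee ⇒ mmmmSeeee ⇒ mmmmmSeeeee ⇒ mmmmmmeeeeee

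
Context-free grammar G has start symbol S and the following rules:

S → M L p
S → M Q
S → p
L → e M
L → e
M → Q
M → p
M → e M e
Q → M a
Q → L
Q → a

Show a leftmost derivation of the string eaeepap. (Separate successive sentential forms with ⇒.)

S ⇒ MLp   [S → M L p]
MLp ⇒ eMeLp   [M → e M e]
eMeLp ⇒ eQeLp   [M → Q]
eQeLp ⇒ eaeLp   [Q → a]
eaeLp ⇒ eaeeMp   [L → e M]
eaeeMp ⇒ eaeeQp   [M → Q]
eaeeQp ⇒ eaeeMap   [Q → M a]
eaeeMap ⇒ eaeepap   [M → p]

S ⇒ MLp ⇒ eMeLp ⇒ eQeLp ⇒ eaeLp ⇒ eaeeMp ⇒ eaeeQp ⇒ eaeeMap ⇒ eaeepap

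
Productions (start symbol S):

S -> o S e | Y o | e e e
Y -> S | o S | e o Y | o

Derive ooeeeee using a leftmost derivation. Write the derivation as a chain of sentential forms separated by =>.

S=>oSe=>ooSee=>ooeeeee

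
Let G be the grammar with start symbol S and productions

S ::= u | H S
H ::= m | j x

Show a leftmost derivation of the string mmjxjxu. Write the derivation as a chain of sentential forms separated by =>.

S => HS => mS => mHS => mmS => mmHS => mmjxS => mmjxHS => mmjxjxS => mmjxjxu

S => HS   [S ::= H S]
HS => mS   [H ::= m]
mS => mHS   [S ::= H S]
mHS => mmS   [H ::= m]
mmS => mmHS   [S ::= H S]
mmHS => mmjxS   [H ::= j x]
mmjxS => mmjxHS   [S ::= H S]
mmjxHS => mmjxjxS   [H ::= j x]
mmjxjxS => mmjxjxu   [S ::= u]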